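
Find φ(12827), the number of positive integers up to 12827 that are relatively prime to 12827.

12600

Factor: 12827 = 101 · 127.
φ(12827) = (101−1) · (127−1) = 100 · 126 = 12600.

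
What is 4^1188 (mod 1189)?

4^1 ≡ 4 (mod 1189)
4^2 ≡ 4^2 = 16 ≡ 16 (mod 1189)
4^4 ≡ 16^2 = 256 ≡ 256 (mod 1189)
4^8 ≡ 256^2 = 65536 ≡ 141 (mod 1189)
4^16 ≡ 141^2 = 19881 ≡ 857 (mod 1189)
4^32 ≡ 857^2 = 734449 ≡ 836 (mod 1189)
4^64 ≡ 836^2 = 698896 ≡ 953 (mod 1189)
4^128 ≡ 953^2 = 908209 ≡ 1002 (mod 1189)
4^256 ≡ 1002^2 = 1004004 ≡ 488 (mod 1189)
4^512 ≡ 488^2 = 238144 ≡ 344 (mod 1189)
4^1024 ≡ 344^2 = 118336 ≡ 625 (mod 1189)
1188 = 1024 + 128 + 32 + 4 in binary powers of 2.
So 4^1188 ≡ 625 · 1002 · 836 · 256 ≡ 223 (mod 1189).
Since 223 ≠ 1, base 4 is a Fermat witness: 1189 is composite.

223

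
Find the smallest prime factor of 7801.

29

7801 is odd.
Digit sum 16, not divisible by 3.
Ends in 1: not divisible by 5.
7: 7801 = 7·1114 + 3
11: 7801 = 11·709 + 2
13: 7801 = 13·600 + 1
17: 7801 = 17·458 + 15
19: 7801 = 19·410 + 11
23: 7801 = 23·339 + 4
29: 7801 = 29·269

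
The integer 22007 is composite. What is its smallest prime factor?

22007 is odd.
Digit sum 11, not divisible by 3.
Ends in 7: not divisible by 5.
7: 22007 = 7·3143 + 6
11: 22007 = 11·2000 + 7
13: 22007 = 13·1692 + 11
17: 22007 = 17·1294 + 9
19: 22007 = 19·1158 + 5
23: 22007 = 23·956 + 19
29: 22007 = 29·758 + 25
31: 22007 = 31·709 + 28
37: 22007 = 37·594 + 29
41: 22007 = 41·536 + 31
43: 22007 = 43·511 + 34
47: 22007 = 47·468 + 11
53: 22007 = 53·415 + 12
59: 22007 = 59·373

59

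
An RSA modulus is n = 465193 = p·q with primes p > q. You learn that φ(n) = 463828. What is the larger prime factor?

φ(n) = (p−1)(q−1) = n − (p+q) + 1, so p + q = 465193 − 463828 + 1 = 1366.
p and q are the roots of t² − 1366t + 465193 = 0.
Discriminant: 1366² − 4·465193 = 1865956 − 1860772 = 5184; √5184 = 72.
q = (1366 − 72)/2 = 647, p = (1366 + 72)/2 = 719.
Check: 647 · 719 = 465193.

719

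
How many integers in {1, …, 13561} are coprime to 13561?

13300

Factor: 13561 = 71 · 191.
φ(13561) = (71−1) · (191−1) = 70 · 190 = 13300.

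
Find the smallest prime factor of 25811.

25811 is odd.
Digit sum 17, not divisible by 3.
Ends in 1: not divisible by 5.
7: 25811 = 7·3687 + 2
11: 25811 = 11·2346 + 5
13: 25811 = 13·1985 + 6
17: 25811 = 17·1518 + 5
19: 25811 = 19·1358 + 9
23: 25811 = 23·1122 + 5
29: 25811 = 29·890 + 1
31: 25811 = 31·832 + 19
37: 25811 = 37·697 + 22
41: 25811 = 41·629 + 22
43: 25811 = 43·600 + 11
47: 25811 = 47·549 + 8
53: 25811 = 53·487

53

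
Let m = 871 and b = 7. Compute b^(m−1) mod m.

545

7^1 ≡ 7 (mod 871)
7^2 ≡ 7^2 = 49 ≡ 49 (mod 871)
7^4 ≡ 49^2 = 2401 ≡ 659 (mod 871)
7^8 ≡ 659^2 = 434281 ≡ 523 (mod 871)
7^16 ≡ 523^2 = 273529 ≡ 35 (mod 871)
7^32 ≡ 35^2 = 1225 ≡ 354 (mod 871)
7^64 ≡ 354^2 = 125316 ≡ 763 (mod 871)
7^128 ≡ 763^2 = 582169 ≡ 341 (mod 871)
7^256 ≡ 341^2 = 116281 ≡ 438 (mod 871)
7^512 ≡ 438^2 = 191844 ≡ 224 (mod 871)
870 = 512 + 256 + 64 + 32 + 4 + 2 in binary powers of 2.
So 7^870 ≡ 224 · 438 · 763 · 354 · 659 · 49 ≡ 545 (mod 871).
Since 545 ≠ 1, base 7 is a Fermat witness: 871 is composite.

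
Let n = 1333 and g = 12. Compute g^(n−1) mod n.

12^1 ≡ 12 (mod 1333)
12^2 ≡ 12^2 = 144 ≡ 144 (mod 1333)
12^4 ≡ 144^2 = 20736 ≡ 741 (mod 1333)
12^8 ≡ 741^2 = 549081 ≡ 1218 (mod 1333)
12^16 ≡ 1218^2 = 1483524 ≡ 1228 (mod 1333)
12^32 ≡ 1228^2 = 1507984 ≡ 361 (mod 1333)
12^64 ≡ 361^2 = 130321 ≡ 1020 (mod 1333)
12^128 ≡ 1020^2 = 1040400 ≡ 660 (mod 1333)
12^256 ≡ 660^2 = 435600 ≡ 1042 (mod 1333)
12^512 ≡ 1042^2 = 1085764 ≡ 702 (mod 1333)
12^1024 ≡ 702^2 = 492804 ≡ 927 (mod 1333)
1332 = 1024 + 256 + 32 + 16 + 4 in binary powers of 2.
So 12^1332 ≡ 927 · 1042 · 361 · 1228 · 741 ≡ 4 (mod 1333).
Since 4 ≠ 1, base 12 is a Fermat witness: 1333 is composite.

4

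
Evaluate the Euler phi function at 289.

Factor: 289 = 17^2.
φ(289) = 17^1·(17−1) = 272.

272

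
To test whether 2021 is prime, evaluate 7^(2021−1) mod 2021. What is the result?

7^1 ≡ 7 (mod 2021)
7^2 ≡ 7^2 = 49 ≡ 49 (mod 2021)
7^4 ≡ 49^2 = 2401 ≡ 380 (mod 2021)
7^8 ≡ 380^2 = 144400 ≡ 909 (mod 2021)
7^16 ≡ 909^2 = 826281 ≡ 1713 (mod 2021)
7^32 ≡ 1713^2 = 2934369 ≡ 1898 (mod 2021)
7^64 ≡ 1898^2 = 3602404 ≡ 982 (mod 2021)
7^128 ≡ 982^2 = 964324 ≡ 307 (mod 2021)
7^256 ≡ 307^2 = 94249 ≡ 1283 (mod 2021)
7^512 ≡ 1283^2 = 1646089 ≡ 995 (mod 2021)
7^1024 ≡ 995^2 = 990025 ≡ 1756 (mod 2021)
2020 = 1024 + 512 + 256 + 128 + 64 + 32 + 4 in binary powers of 2.
So 7^2020 ≡ 1756 · 995 · 1283 · 307 · 982 · 1898 · 380 ≡ 294 (mod 2021).
Since 294 ≠ 1, base 7 is a Fermat witness: 2021 is composite.

294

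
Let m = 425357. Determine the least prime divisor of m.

17

425357 is odd.
Digit sum 26, not divisible by 3.
Ends in 7: not divisible by 5.
7: 425357 = 7·60765 + 2
11: 425357 = 11·38668 + 9
13: 425357 = 13·32719 + 10
17: 425357 = 17·25021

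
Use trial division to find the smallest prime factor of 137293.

137293 is odd.
Digit sum 25, not divisible by 3.
Ends in 3: not divisible by 5.
7: 137293 = 7·19613 + 2
11: 137293 = 11·12481 + 2
13: 137293 = 13·10561

13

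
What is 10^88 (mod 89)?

1

10^1 ≡ 10 (mod 89)
10^2 ≡ 10^2 = 100 ≡ 11 (mod 89)
10^4 ≡ 11^2 = 121 ≡ 32 (mod 89)
10^8 ≡ 32^2 = 1024 ≡ 45 (mod 89)
10^16 ≡ 45^2 = 2025 ≡ 67 (mod 89)
10^32 ≡ 67^2 = 4489 ≡ 39 (mod 89)
10^64 ≡ 39^2 = 1521 ≡ 8 (mod 89)
88 = 64 + 16 + 8 in binary powers of 2.
So 10^88 ≡ 8 · 67 · 45 ≡ 1 (mod 89).
Since the result is 1, base 10 gives no evidence that 89 is composite.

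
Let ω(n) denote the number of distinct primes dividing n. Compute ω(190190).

6

190190 = 2 · 95095
95095 = 5 · 19019
19019 = 7 · 2717
2717 = 11 · 247
247 = 13 · 19
190190 = 2 · 5 · 7 · 11 · 13 · 19, which has 6 distinct prime factors.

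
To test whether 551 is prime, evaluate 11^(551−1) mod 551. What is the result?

11^1 ≡ 11 (mod 551)
11^2 ≡ 11^2 = 121 ≡ 121 (mod 551)
11^4 ≡ 121^2 = 14641 ≡ 315 (mod 551)
11^8 ≡ 315^2 = 99225 ≡ 45 (mod 551)
11^16 ≡ 45^2 = 2025 ≡ 372 (mod 551)
11^32 ≡ 372^2 = 138384 ≡ 83 (mod 551)
11^64 ≡ 83^2 = 6889 ≡ 277 (mod 551)
11^128 ≡ 277^2 = 76729 ≡ 140 (mod 551)
11^256 ≡ 140^2 = 19600 ≡ 315 (mod 551)
11^512 ≡ 315^2 = 99225 ≡ 45 (mod 551)
550 = 512 + 32 + 4 + 2 in binary powers of 2.
So 11^550 ≡ 45 · 83 · 315 · 121 ≡ 410 (mod 551).
Since 410 ≠ 1, base 11 is a Fermat witness: 551 is composite.

410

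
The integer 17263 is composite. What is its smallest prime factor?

17263 is odd.
Digit sum 19, not divisible by 3.
Ends in 3: not divisible by 5.
7: 17263 = 7·2466 + 1
11: 17263 = 11·1569 + 4
13: 17263 = 13·1327 + 12
17: 17263 = 17·1015 + 8
19: 17263 = 19·908 + 11
23: 17263 = 23·750 + 13
29: 17263 = 29·595 + 8
31: 17263 = 31·556 + 27
37: 17263 = 37·466 + 21
41: 17263 = 41·421 + 2
43: 17263 = 43·401 + 20
47: 17263 = 47·367 + 14
53: 17263 = 53·325 + 38
59: 17263 = 59·292 + 35
61: 17263 = 61·283

61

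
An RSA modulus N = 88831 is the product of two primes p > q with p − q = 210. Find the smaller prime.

211

Since p = q + 210, we have 88831 = q(q + 210), so q² + 210q − 88831 = 0.
Discriminant: 210² + 4·88831 = 44100 + 355324 = 399424; √399424 = 632.
q = (−210 + 632)/2 = 211, and p = q + 210 = 421.
Check: 211 · 421 = 88831.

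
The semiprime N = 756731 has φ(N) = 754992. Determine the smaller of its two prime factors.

857

φ(n) = (p−1)(q−1) = n − (p+q) + 1, so p + q = 756731 − 754992 + 1 = 1740.
p and q are the roots of t² − 1740t + 756731 = 0.
Discriminant: 1740² − 4·756731 = 3027600 − 3026924 = 676; √676 = 26.
q = (1740 − 26)/2 = 857, p = (1740 + 26)/2 = 883.
Check: 857 · 883 = 756731.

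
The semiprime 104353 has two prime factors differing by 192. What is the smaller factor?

Since p = q + 192, we have 104353 = q(q + 192), so q² + 192q − 104353 = 0.
Discriminant: 192² + 4·104353 = 36864 + 417412 = 454276; √454276 = 674.
q = (−192 + 674)/2 = 241, and p = q + 192 = 433.
Check: 241 · 433 = 104353.

241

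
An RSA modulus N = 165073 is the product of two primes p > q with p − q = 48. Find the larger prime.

Since p = q + 48, we have 165073 = q(q + 48), so q² + 48q − 165073 = 0.
Discriminant: 48² + 4·165073 = 2304 + 660292 = 662596; √662596 = 814.
q = (−48 + 814)/2 = 383, and p = q + 48 = 431.
Check: 383 · 431 = 165073.

431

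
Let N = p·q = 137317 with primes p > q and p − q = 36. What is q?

Since p = q + 36, we have 137317 = q(q + 36), so q² + 36q − 137317 = 0.
Discriminant: 36² + 4·137317 = 1296 + 549268 = 550564; √550564 = 742.
q = (−36 + 742)/2 = 353, and p = q + 36 = 389.
Check: 353 · 389 = 137317.

353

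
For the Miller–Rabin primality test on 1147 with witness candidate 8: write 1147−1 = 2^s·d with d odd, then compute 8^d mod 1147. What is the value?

450

1147 − 1 = 1146 = 2^1 · 573, so d = 573.
8^1 ≡ 8 (mod 1147)
8^2 ≡ 8^2 = 64 ≡ 64 (mod 1147)
8^4 ≡ 64^2 = 4096 ≡ 655 (mod 1147)
8^8 ≡ 655^2 = 429025 ≡ 47 (mod 1147)
8^16 ≡ 47^2 = 2209 ≡ 1062 (mod 1147)
8^32 ≡ 1062^2 = 1127844 ≡ 343 (mod 1147)
8^64 ≡ 343^2 = 117649 ≡ 655 (mod 1147)
8^128 ≡ 655^2 = 429025 ≡ 47 (mod 1147)
8^256 ≡ 47^2 = 2209 ≡ 1062 (mod 1147)
8^512 ≡ 1062^2 = 1127844 ≡ 343 (mod 1147)
573 = 512 + 32 + 16 + 8 + 4 + 1 in binary powers of 2.
So 8^573 ≡ 343 · 343 · 1062 · 47 · 655 · 8 ≡ 450 (mod 1147).
Squaring chain: 450; never reaches −1, so base 8 is a Miller–Rabin witness that 1147 is composite.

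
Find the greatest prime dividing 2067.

53

2067 = 3 · 689
689 = 13 · 53
53 is prime.
So 2067 = 3 · 13 · 53; the largest prime factor is 53.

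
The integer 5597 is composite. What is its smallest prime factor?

29

5597 is odd.
Digit sum 26, not divisible by 3.
Ends in 7: not divisible by 5.
7: 5597 = 7·799 + 4
11: 5597 = 11·508 + 9
13: 5597 = 13·430 + 7
17: 5597 = 17·329 + 4
19: 5597 = 19·294 + 11
23: 5597 = 23·243 + 8
29: 5597 = 29·193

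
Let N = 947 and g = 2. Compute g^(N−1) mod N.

1

2^1 ≡ 2 (mod 947)
2^2 ≡ 2^2 = 4 ≡ 4 (mod 947)
2^4 ≡ 4^2 = 16 ≡ 16 (mod 947)
2^8 ≡ 16^2 = 256 ≡ 256 (mod 947)
2^16 ≡ 256^2 = 65536 ≡ 193 (mod 947)
2^32 ≡ 193^2 = 37249 ≡ 316 (mod 947)
2^64 ≡ 316^2 = 99856 ≡ 421 (mod 947)
2^128 ≡ 421^2 = 177241 ≡ 152 (mod 947)
2^256 ≡ 152^2 = 23104 ≡ 376 (mod 947)
2^512 ≡ 376^2 = 141376 ≡ 273 (mod 947)
946 = 512 + 256 + 128 + 32 + 16 + 2 in binary powers of 2.
So 2^946 ≡ 273 · 376 · 152 · 316 · 193 · 4 ≡ 1 (mod 947).
Since the result is 1, base 2 gives no evidence that 947 is composite.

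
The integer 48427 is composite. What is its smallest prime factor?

48427 is odd.
Digit sum 25, not divisible by 3.
Ends in 7: not divisible by 5.
7: 48427 = 7·6918 + 1
11: 48427 = 11·4402 + 5
13: 48427 = 13·3725 + 2
17: 48427 = 17·2848 + 11
19: 48427 = 19·2548 + 15
23: 48427 = 23·2105 + 12
29: 48427 = 29·1669 + 26
31: 48427 = 31·1562 + 5
37: 48427 = 37·1308 + 31
41: 48427 = 41·1181 + 6
43: 48427 = 43·1126 + 9
47: 48427 = 47·1030 + 17
53: 48427 = 53·913 + 38
59: 48427 = 59·820 + 47
61: 48427 = 61·793 + 54
67: 48427 = 67·722 + 53
71: 48427 = 71·682 + 5
73: 48427 = 73·663 + 28
79: 48427 = 79·613

79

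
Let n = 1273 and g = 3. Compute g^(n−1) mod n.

3^1 ≡ 3 (mod 1273)
3^2 ≡ 3^2 = 9 ≡ 9 (mod 1273)
3^4 ≡ 9^2 = 81 ≡ 81 (mod 1273)
3^8 ≡ 81^2 = 6561 ≡ 196 (mod 1273)
3^16 ≡ 196^2 = 38416 ≡ 226 (mod 1273)
3^32 ≡ 226^2 = 51076 ≡ 156 (mod 1273)
3^64 ≡ 156^2 = 24336 ≡ 149 (mod 1273)
3^128 ≡ 149^2 = 22201 ≡ 560 (mod 1273)
3^256 ≡ 560^2 = 313600 ≡ 442 (mod 1273)
3^512 ≡ 442^2 = 195364 ≡ 595 (mod 1273)
3^1024 ≡ 595^2 = 354025 ≡ 131 (mod 1273)
1272 = 1024 + 128 + 64 + 32 + 16 + 8 in binary powers of 2.
So 3^1272 ≡ 131 · 560 · 149 · 156 · 226 · 196 ≡ 828 (mod 1273).
Since 828 ≠ 1, base 3 is a Fermat witness: 1273 is composite.

828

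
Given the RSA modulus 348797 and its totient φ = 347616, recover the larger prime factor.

φ(n) = (p−1)(q−1) = n − (p+q) + 1, so p + q = 348797 − 347616 + 1 = 1182.
p and q are the roots of t² − 1182t + 348797 = 0.
Discriminant: 1182² − 4·348797 = 1397124 − 1395188 = 1936; √1936 = 44.
q = (1182 − 44)/2 = 569, p = (1182 + 44)/2 = 613.
Check: 569 · 613 = 348797.

613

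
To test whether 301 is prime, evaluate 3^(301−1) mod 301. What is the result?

3^1 ≡ 3 (mod 301)
3^2 ≡ 3^2 = 9 ≡ 9 (mod 301)
3^4 ≡ 9^2 = 81 ≡ 81 (mod 301)
3^8 ≡ 81^2 = 6561 ≡ 240 (mod 301)
3^16 ≡ 240^2 = 57600 ≡ 109 (mod 301)
3^32 ≡ 109^2 = 11881 ≡ 142 (mod 301)
3^64 ≡ 142^2 = 20164 ≡ 298 (mod 301)
3^128 ≡ 298^2 = 88804 ≡ 9 (mod 301)
3^256 ≡ 9^2 = 81 ≡ 81 (mod 301)
300 = 256 + 32 + 8 + 4 in binary powers of 2.
So 3^300 ≡ 81 · 142 · 240 · 81 ≡ 127 (mod 301).
Since 127 ≠ 1, base 3 is a Fermat witness: 301 is composite.

127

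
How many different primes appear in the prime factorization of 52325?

52325 = 5^2 · 2093
2093 = 7 · 299
299 = 13 · 23
52325 = 5^2 · 7 · 13 · 23, which has 4 distinct prime factors.

4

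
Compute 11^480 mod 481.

1

11^1 ≡ 11 (mod 481)
11^2 ≡ 11^2 = 121 ≡ 121 (mod 481)
11^4 ≡ 121^2 = 14641 ≡ 211 (mod 481)
11^8 ≡ 211^2 = 44521 ≡ 269 (mod 481)
11^16 ≡ 269^2 = 72361 ≡ 211 (mod 481)
11^32 ≡ 211^2 = 44521 ≡ 269 (mod 481)
11^64 ≡ 269^2 = 72361 ≡ 211 (mod 481)
11^128 ≡ 211^2 = 44521 ≡ 269 (mod 481)
11^256 ≡ 269^2 = 72361 ≡ 211 (mod 481)
480 = 256 + 128 + 64 + 32 in binary powers of 2.
So 11^480 ≡ 211 · 269 · 211 · 269 ≡ 1 (mod 481).
Since the result is 1, base 11 gives no evidence that 481 is composite.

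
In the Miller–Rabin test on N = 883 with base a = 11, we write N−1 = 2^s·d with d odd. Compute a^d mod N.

882

883 − 1 = 882 = 2^1 · 441, so d = 441.
11^1 ≡ 11 (mod 883)
11^2 ≡ 11^2 = 121 ≡ 121 (mod 883)
11^4 ≡ 121^2 = 14641 ≡ 513 (mod 883)
11^8 ≡ 513^2 = 263169 ≡ 35 (mod 883)
11^16 ≡ 35^2 = 1225 ≡ 342 (mod 883)
11^32 ≡ 342^2 = 116964 ≡ 408 (mod 883)
11^64 ≡ 408^2 = 166464 ≡ 460 (mod 883)
11^128 ≡ 460^2 = 211600 ≡ 563 (mod 883)
11^256 ≡ 563^2 = 316969 ≡ 855 (mod 883)
441 = 256 + 128 + 32 + 16 + 8 + 1 in binary powers of 2.
So 11^441 ≡ 855 · 563 · 408 · 342 · 35 · 11 ≡ 882 (mod 883).
Since 11^d ≡ 882 (mod 883), base 11 does not prove 883 composite.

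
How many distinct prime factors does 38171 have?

3

38171 = 7^2 · 779
779 = 19 · 41
38171 = 7^2 · 19 · 41, which has 3 distinct prime factors.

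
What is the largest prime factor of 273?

273 = 3 · 91
91 = 7 · 13
13 is prime.
So 273 = 3 · 7 · 13; the largest prime factor is 13.

13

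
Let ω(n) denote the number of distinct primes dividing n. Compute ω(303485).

5

303485 = 5 · 60697
60697 = 7 · 8671
8671 = 13 · 667
667 = 23 · 29
303485 = 5 · 7 · 13 · 23 · 29, which has 5 distinct prime factors.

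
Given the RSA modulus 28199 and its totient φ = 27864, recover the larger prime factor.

φ(n) = (p−1)(q−1) = n − (p+q) + 1, so p + q = 28199 − 27864 + 1 = 336.
p and q are the roots of t² − 336t + 28199 = 0.
Discriminant: 336² − 4·28199 = 112896 − 112796 = 100; √100 = 10.
q = (336 − 10)/2 = 163, p = (336 + 10)/2 = 173.
Check: 163 · 173 = 28199.

173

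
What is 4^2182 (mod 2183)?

4^1 ≡ 4 (mod 2183)
4^2 ≡ 4^2 = 16 ≡ 16 (mod 2183)
4^4 ≡ 16^2 = 256 ≡ 256 (mod 2183)
4^8 ≡ 256^2 = 65536 ≡ 46 (mod 2183)
4^16 ≡ 46^2 = 2116 ≡ 2116 (mod 2183)
4^32 ≡ 2116^2 = 4477456 ≡ 123 (mod 2183)
4^64 ≡ 123^2 = 15129 ≡ 2031 (mod 2183)
4^128 ≡ 2031^2 = 4124961 ≡ 1274 (mod 2183)
4^256 ≡ 1274^2 = 1623076 ≡ 1107 (mod 2183)
4^512 ≡ 1107^2 = 1225449 ≡ 786 (mod 2183)
4^1024 ≡ 786^2 = 617796 ≡ 7 (mod 2183)
4^2048 ≡ 7^2 = 49 ≡ 49 (mod 2183)
2182 = 2048 + 128 + 4 + 2 in binary powers of 2.
So 4^2182 ≡ 49 · 1274 · 256 · 16 ≡ 2106 (mod 2183).
Since 2106 ≠ 1, base 4 is a Fermat witness: 2183 is composite.

2106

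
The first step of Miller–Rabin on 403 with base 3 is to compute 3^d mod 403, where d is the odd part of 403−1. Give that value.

170

403 − 1 = 402 = 2^1 · 201, so d = 201.
3^1 ≡ 3 (mod 403)
3^2 ≡ 3^2 = 9 ≡ 9 (mod 403)
3^4 ≡ 9^2 = 81 ≡ 81 (mod 403)
3^8 ≡ 81^2 = 6561 ≡ 113 (mod 403)
3^16 ≡ 113^2 = 12769 ≡ 276 (mod 403)
3^32 ≡ 276^2 = 76176 ≡ 9 (mod 403)
3^64 ≡ 9^2 = 81 ≡ 81 (mod 403)
3^128 ≡ 81^2 = 6561 ≡ 113 (mod 403)
201 = 128 + 64 + 8 + 1 in binary powers of 2.
So 3^201 ≡ 113 · 81 · 113 · 3 ≡ 170 (mod 403).
Squaring chain: 170; never reaches −1, so base 3 is a Miller–Rabin witness that 403 is composite.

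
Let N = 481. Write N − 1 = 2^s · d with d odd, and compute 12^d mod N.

481 − 1 = 480 = 2^5 · 15, so d = 15.
12^1 ≡ 12 (mod 481)
12^2 ≡ 12^2 = 144 ≡ 144 (mod 481)
12^4 ≡ 144^2 = 20736 ≡ 53 (mod 481)
12^8 ≡ 53^2 = 2809 ≡ 404 (mod 481)
15 = 8 + 4 + 2 + 1 in binary powers of 2.
So 12^15 ≡ 404 · 53 · 144 · 12 ≡ 454 (mod 481).
Squaring chain: 454 → 248 → 417 → 248 → 417; never reaches −1, so base 12 is a Miller–Rabin witness that 481 is composite.

454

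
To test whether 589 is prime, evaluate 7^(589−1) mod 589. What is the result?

343

7^1 ≡ 7 (mod 589)
7^2 ≡ 7^2 = 49 ≡ 49 (mod 589)
7^4 ≡ 49^2 = 2401 ≡ 45 (mod 589)
7^8 ≡ 45^2 = 2025 ≡ 258 (mod 589)
7^16 ≡ 258^2 = 66564 ≡ 7 (mod 589)
7^32 ≡ 7^2 = 49 ≡ 49 (mod 589)
7^64 ≡ 49^2 = 2401 ≡ 45 (mod 589)
7^128 ≡ 45^2 = 2025 ≡ 258 (mod 589)
7^256 ≡ 258^2 = 66564 ≡ 7 (mod 589)
7^512 ≡ 7^2 = 49 ≡ 49 (mod 589)
588 = 512 + 64 + 8 + 4 in binary powers of 2.
So 7^588 ≡ 49 · 45 · 258 · 45 ≡ 343 (mod 589).
Since 343 ≠ 1, base 7 is a Fermat witness: 589 is composite.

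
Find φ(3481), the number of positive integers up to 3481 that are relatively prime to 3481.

3422

Factor: 3481 = 59^2.
φ(3481) = 59^1·(59−1) = 3422.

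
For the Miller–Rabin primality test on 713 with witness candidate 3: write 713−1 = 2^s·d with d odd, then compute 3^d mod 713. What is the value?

486

713 − 1 = 712 = 2^3 · 89, so d = 89.
3^1 ≡ 3 (mod 713)
3^2 ≡ 3^2 = 9 ≡ 9 (mod 713)
3^4 ≡ 9^2 = 81 ≡ 81 (mod 713)
3^8 ≡ 81^2 = 6561 ≡ 144 (mod 713)
3^16 ≡ 144^2 = 20736 ≡ 59 (mod 713)
3^32 ≡ 59^2 = 3481 ≡ 629 (mod 713)
3^64 ≡ 629^2 = 395641 ≡ 639 (mod 713)
89 = 64 + 16 + 8 + 1 in binary powers of 2.
So 3^89 ≡ 639 · 59 · 144 · 3 ≡ 486 (mod 713).
Squaring chain: 486 → 193 → 173; never reaches −1, so base 3 is a Miller–Rabin witness that 713 is composite.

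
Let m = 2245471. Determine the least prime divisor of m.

2245471 is odd.
Digit sum 25, not divisible by 3.
Ends in 1: not divisible by 5.
7: 2245471 = 7·320781 + 4
11: 2245471 = 11·204133 + 8
13: 2245471 = 13·172728 + 7
17: 2245471 = 17·132086 + 9
19: 2245471 = 19·118182 + 13
23: 2245471 = 23·97629 + 4
29: 2245471 = 29·77430 + 1
31: 2245471 = 31·72434 + 17
37: 2245471 = 37·60688 + 15
41: 2245471 = 41·54767 + 24
43: 2245471 = 43·52220 + 11
47: 2245471 = 47·47775 + 46
53: 2245471 = 53·42367 + 20
59: 2245471 = 59·38058 + 49
61: 2245471 = 61·36811

61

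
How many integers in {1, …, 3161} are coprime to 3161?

Factor: 3161 = 29 · 109.
φ(3161) = (29−1) · (109−1) = 28 · 108 = 3024.

3024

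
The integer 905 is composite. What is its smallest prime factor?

905 is odd.
Digit sum 14, not divisible by 3.
Ends in 5: divisible by 5.

5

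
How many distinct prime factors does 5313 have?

5313 = 3 · 1771
1771 = 7 · 253
253 = 11 · 23
5313 = 3 · 7 · 11 · 23, which has 4 distinct prime factors.

4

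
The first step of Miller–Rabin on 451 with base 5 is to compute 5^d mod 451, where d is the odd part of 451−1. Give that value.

419

451 − 1 = 450 = 2^1 · 225, so d = 225.
5^1 ≡ 5 (mod 451)
5^2 ≡ 5^2 = 25 ≡ 25 (mod 451)
5^4 ≡ 25^2 = 625 ≡ 174 (mod 451)
5^8 ≡ 174^2 = 30276 ≡ 59 (mod 451)
5^16 ≡ 59^2 = 3481 ≡ 324 (mod 451)
5^32 ≡ 324^2 = 104976 ≡ 344 (mod 451)
5^64 ≡ 344^2 = 118336 ≡ 174 (mod 451)
5^128 ≡ 174^2 = 30276 ≡ 59 (mod 451)
225 = 128 + 64 + 32 + 1 in binary powers of 2.
So 5^225 ≡ 59 · 174 · 344 · 5 ≡ 419 (mod 451).
Squaring chain: 419; never reaches −1, so base 5 is a Miller–Rabin witness that 451 is composite.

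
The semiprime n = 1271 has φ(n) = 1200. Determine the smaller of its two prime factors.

31

φ(n) = (p−1)(q−1) = n − (p+q) + 1, so p + q = 1271 − 1200 + 1 = 72.
p and q are the roots of t² − 72t + 1271 = 0.
Discriminant: 72² − 4·1271 = 5184 − 5084 = 100; √100 = 10.
q = (72 − 10)/2 = 31, p = (72 + 10)/2 = 41.
Check: 31 · 41 = 1271.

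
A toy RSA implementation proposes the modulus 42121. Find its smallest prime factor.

73

42121 is odd.
Digit sum 10, not divisible by 3.
Ends in 1: not divisible by 5.
7: 42121 = 7·6017 + 2
11: 42121 = 11·3829 + 2
13: 42121 = 13·3240 + 1
17: 42121 = 17·2477 + 12
19: 42121 = 19·2216 + 17
23: 42121 = 23·1831 + 8
29: 42121 = 29·1452 + 13
31: 42121 = 31·1358 + 23
37: 42121 = 37·1138 + 15
41: 42121 = 41·1027 + 14
43: 42121 = 43·979 + 24
47: 42121 = 47·896 + 9
53: 42121 = 53·794 + 39
59: 42121 = 59·713 + 54
61: 42121 = 61·690 + 31
67: 42121 = 67·628 + 45
71: 42121 = 71·593 + 18
73: 42121 = 73·577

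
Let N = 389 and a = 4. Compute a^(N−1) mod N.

4^1 ≡ 4 (mod 389)
4^2 ≡ 4^2 = 16 ≡ 16 (mod 389)
4^4 ≡ 16^2 = 256 ≡ 256 (mod 389)
4^8 ≡ 256^2 = 65536 ≡ 184 (mod 389)
4^16 ≡ 184^2 = 33856 ≡ 13 (mod 389)
4^32 ≡ 13^2 = 169 ≡ 169 (mod 389)
4^64 ≡ 169^2 = 28561 ≡ 164 (mod 389)
4^128 ≡ 164^2 = 26896 ≡ 55 (mod 389)
4^256 ≡ 55^2 = 3025 ≡ 302 (mod 389)
388 = 256 + 128 + 4 in binary powers of 2.
So 4^388 ≡ 302 · 55 · 256 ≡ 1 (mod 389).
Since the result is 1, base 4 gives no evidence that 389 is composite.

1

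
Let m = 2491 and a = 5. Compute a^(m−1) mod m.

726

5^1 ≡ 5 (mod 2491)
5^2 ≡ 5^2 = 25 ≡ 25 (mod 2491)
5^4 ≡ 25^2 = 625 ≡ 625 (mod 2491)
5^8 ≡ 625^2 = 390625 ≡ 2029 (mod 2491)
5^16 ≡ 2029^2 = 4116841 ≡ 1709 (mod 2491)
5^32 ≡ 1709^2 = 2920681 ≡ 1229 (mod 2491)
5^64 ≡ 1229^2 = 1510441 ≡ 895 (mod 2491)
5^128 ≡ 895^2 = 801025 ≡ 1414 (mod 2491)
5^256 ≡ 1414^2 = 1999396 ≡ 1614 (mod 2491)
5^512 ≡ 1614^2 = 2604996 ≡ 1901 (mod 2491)
5^1024 ≡ 1901^2 = 3613801 ≡ 1851 (mod 2491)
5^2048 ≡ 1851^2 = 3426201 ≡ 1076 (mod 2491)
2490 = 2048 + 256 + 128 + 32 + 16 + 8 + 2 in binary powers of 2.
So 5^2490 ≡ 1076 · 1614 · 1414 · 1229 · 1709 · 2029 · 25 ≡ 726 (mod 2491).
Since 726 ≠ 1, base 5 is a Fermat witness: 2491 is composite.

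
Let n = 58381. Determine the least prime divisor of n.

58381 is odd.
Digit sum 25, not divisible by 3.
Ends in 1: not divisible by 5.
7: 58381 = 7·8340 + 1
11: 58381 = 11·5307 + 4
13: 58381 = 13·4490 + 11
17: 58381 = 17·3434 + 3
19: 58381 = 19·3072 + 13
23: 58381 = 23·2538 + 7
29: 58381 = 29·2013 + 4
31: 58381 = 31·1883 + 8
37: 58381 = 37·1577 + 32
41: 58381 = 41·1423 + 38
43: 58381 = 43·1357 + 30
47: 58381 = 47·1242 + 7
53: 58381 = 53·1101 + 28
59: 58381 = 59·989 + 30
61: 58381 = 61·957 + 4
67: 58381 = 67·871 + 24
71: 58381 = 71·822 + 19
73: 58381 = 73·799 + 54
79: 58381 = 79·739

79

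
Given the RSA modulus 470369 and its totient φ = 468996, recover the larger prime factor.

φ(n) = (p−1)(q−1) = n − (p+q) + 1, so p + q = 470369 − 468996 + 1 = 1374.
p and q are the roots of t² − 1374t + 470369 = 0.
Discriminant: 1374² − 4·470369 = 1887876 − 1881476 = 6400; √6400 = 80.
q = (1374 − 80)/2 = 647, p = (1374 + 80)/2 = 727.
Check: 647 · 727 = 470369.

727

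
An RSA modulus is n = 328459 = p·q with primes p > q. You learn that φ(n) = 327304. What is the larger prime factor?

φ(n) = (p−1)(q−1) = n − (p+q) + 1, so p + q = 328459 − 327304 + 1 = 1156.
p and q are the roots of t² − 1156t + 328459 = 0.
Discriminant: 1156² − 4·328459 = 1336336 − 1313836 = 22500; √22500 = 150.
q = (1156 − 150)/2 = 503, p = (1156 + 150)/2 = 653.
Check: 503 · 653 = 328459.

653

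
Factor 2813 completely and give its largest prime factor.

97

2813 = 29 · 97
97 is prime.
So 2813 = 29 · 97; the largest prime factor is 97.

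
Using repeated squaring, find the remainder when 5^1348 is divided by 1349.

5^1 ≡ 5 (mod 1349)
5^2 ≡ 5^2 = 25 ≡ 25 (mod 1349)
5^4 ≡ 25^2 = 625 ≡ 625 (mod 1349)
5^8 ≡ 625^2 = 390625 ≡ 764 (mod 1349)
5^16 ≡ 764^2 = 583696 ≡ 928 (mod 1349)
5^32 ≡ 928^2 = 861184 ≡ 522 (mod 1349)
5^64 ≡ 522^2 = 272484 ≡ 1335 (mod 1349)
5^128 ≡ 1335^2 = 1782225 ≡ 196 (mod 1349)
5^256 ≡ 196^2 = 38416 ≡ 644 (mod 1349)
5^512 ≡ 644^2 = 414736 ≡ 593 (mod 1349)
5^1024 ≡ 593^2 = 351649 ≡ 909 (mod 1349)
1348 = 1024 + 256 + 64 + 4 in binary powers of 2.
So 5^1348 ≡ 909 · 644 · 1335 · 625 ≡ 54 (mod 1349).
Since 54 ≠ 1, base 5 is a Fermat witness: 1349 is composite.

54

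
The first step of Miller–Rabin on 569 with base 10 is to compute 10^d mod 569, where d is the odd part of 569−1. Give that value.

569 − 1 = 568 = 2^3 · 71, so d = 71.
10^1 ≡ 10 (mod 569)
10^2 ≡ 10^2 = 100 ≡ 100 (mod 569)
10^4 ≡ 100^2 = 10000 ≡ 327 (mod 569)
10^8 ≡ 327^2 = 106929 ≡ 526 (mod 569)
10^16 ≡ 526^2 = 276676 ≡ 142 (mod 569)
10^32 ≡ 142^2 = 20164 ≡ 249 (mod 569)
10^64 ≡ 249^2 = 62001 ≡ 549 (mod 569)
71 = 64 + 4 + 2 + 1 in binary powers of 2.
So 10^71 ≡ 549 · 327 · 100 · 10 ≡ 86 (mod 569).
Squaring chain: 86 → 568 → 1; reaches −1, so base 10 does not prove 569 composite.

86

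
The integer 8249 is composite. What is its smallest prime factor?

8249 is odd.
Digit sum 23, not divisible by 3.
Ends in 9: not divisible by 5.
7: 8249 = 7·1178 + 3
11: 8249 = 11·749 + 10
13: 8249 = 13·634 + 7
17: 8249 = 17·485 + 4
19: 8249 = 19·434 + 3
23: 8249 = 23·358 + 15
29: 8249 = 29·284 + 13
31: 8249 = 31·266 + 3
37: 8249 = 37·222 + 35
41: 8249 = 41·201 + 8
43: 8249 = 43·191 + 36
47: 8249 = 47·175 + 24
53: 8249 = 53·155 + 34
59: 8249 = 59·139 + 48
61: 8249 = 61·135 + 14
67: 8249 = 67·123 + 8
71: 8249 = 71·116 + 13
73: 8249 = 73·113

73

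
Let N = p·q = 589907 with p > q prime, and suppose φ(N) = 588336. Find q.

φ(n) = (p−1)(q−1) = n − (p+q) + 1, so p + q = 589907 − 588336 + 1 = 1572.
p and q are the roots of t² − 1572t + 589907 = 0.
Discriminant: 1572² − 4·589907 = 2471184 − 2359628 = 111556; √111556 = 334.
q = (1572 − 334)/2 = 619, p = (1572 + 334)/2 = 953.
Check: 619 · 953 = 589907.

619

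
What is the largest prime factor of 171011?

171011 = 41 · 4171
4171 = 43 · 97
97 is prime.
So 171011 = 41 · 43 · 97; the largest prime factor is 97.

97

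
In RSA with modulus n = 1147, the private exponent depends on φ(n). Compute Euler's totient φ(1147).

Factor: 1147 = 31 · 37.
φ(1147) = (31−1) · (37−1) = 30 · 36 = 1080.

1080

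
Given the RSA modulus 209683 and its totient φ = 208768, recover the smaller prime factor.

φ(n) = (p−1)(q−1) = n − (p+q) + 1, so p + q = 209683 − 208768 + 1 = 916.
p and q are the roots of t² − 916t + 209683 = 0.
Discriminant: 916² − 4·209683 = 839056 − 838732 = 324; √324 = 18.
q = (916 − 18)/2 = 449, p = (916 + 18)/2 = 467.
Check: 449 · 467 = 209683.

449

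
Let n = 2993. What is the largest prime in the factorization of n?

2993 = 41 · 73
73 is prime.
So 2993 = 41 · 73; the largest prime factor is 73.

73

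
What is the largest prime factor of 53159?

59

53159 = 17 · 3127
3127 = 53 · 59
59 is prime.
So 53159 = 17 · 53 · 59; the largest prime factor is 59.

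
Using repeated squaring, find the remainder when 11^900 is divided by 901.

11^1 ≡ 11 (mod 901)
11^2 ≡ 11^2 = 121 ≡ 121 (mod 901)
11^4 ≡ 121^2 = 14641 ≡ 225 (mod 901)
11^8 ≡ 225^2 = 50625 ≡ 169 (mod 901)
11^16 ≡ 169^2 = 28561 ≡ 630 (mod 901)
11^32 ≡ 630^2 = 396900 ≡ 460 (mod 901)
11^64 ≡ 460^2 = 211600 ≡ 766 (mod 901)
11^128 ≡ 766^2 = 586756 ≡ 205 (mod 901)
11^256 ≡ 205^2 = 42025 ≡ 579 (mod 901)
11^512 ≡ 579^2 = 335241 ≡ 69 (mod 901)
900 = 512 + 256 + 128 + 4 in binary powers of 2.
So 11^900 ≡ 69 · 579 · 205 · 225 ≡ 259 (mod 901).
Since 259 ≠ 1, base 11 is a Fermat witness: 901 is composite.

259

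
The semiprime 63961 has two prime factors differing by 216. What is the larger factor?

Since p = q + 216, we have 63961 = q(q + 216), so q² + 216q − 63961 = 0.
Discriminant: 216² + 4·63961 = 46656 + 255844 = 302500; √302500 = 550.
q = (−216 + 550)/2 = 167, and p = q + 216 = 383.
Check: 167 · 383 = 63961.

383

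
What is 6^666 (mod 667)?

81

6^1 ≡ 6 (mod 667)
6^2 ≡ 6^2 = 36 ≡ 36 (mod 667)
6^4 ≡ 36^2 = 1296 ≡ 629 (mod 667)
6^8 ≡ 629^2 = 395641 ≡ 110 (mod 667)
6^16 ≡ 110^2 = 12100 ≡ 94 (mod 667)
6^32 ≡ 94^2 = 8836 ≡ 165 (mod 667)
6^64 ≡ 165^2 = 27225 ≡ 545 (mod 667)
6^128 ≡ 545^2 = 297025 ≡ 210 (mod 667)
6^256 ≡ 210^2 = 44100 ≡ 78 (mod 667)
6^512 ≡ 78^2 = 6084 ≡ 81 (mod 667)
666 = 512 + 128 + 16 + 8 + 2 in binary powers of 2.
So 6^666 ≡ 81 · 210 · 94 · 110 · 36 ≡ 81 (mod 667).
Since 81 ≠ 1, base 6 is a Fermat witness: 667 is composite.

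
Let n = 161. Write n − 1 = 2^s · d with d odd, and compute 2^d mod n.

32

161 − 1 = 160 = 2^5 · 5, so d = 5.
2^1 ≡ 2 (mod 161)
2^2 ≡ 2^2 = 4 ≡ 4 (mod 161)
2^4 ≡ 4^2 = 16 ≡ 16 (mod 161)
5 = 4 + 1 in binary powers of 2.
So 2^5 ≡ 16 · 2 ≡ 32 (mod 161).
Squaring chain: 32 → 58 → 144 → 128 → 123; never reaches −1, so base 2 is a Miller–Rabin witness that 161 is composite.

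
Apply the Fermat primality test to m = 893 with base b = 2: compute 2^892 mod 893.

2^1 ≡ 2 (mod 893)
2^2 ≡ 2^2 = 4 ≡ 4 (mod 893)
2^4 ≡ 4^2 = 16 ≡ 16 (mod 893)
2^8 ≡ 16^2 = 256 ≡ 256 (mod 893)
2^16 ≡ 256^2 = 65536 ≡ 347 (mod 893)
2^32 ≡ 347^2 = 120409 ≡ 747 (mod 893)
2^64 ≡ 747^2 = 558009 ≡ 777 (mod 893)
2^128 ≡ 777^2 = 603729 ≡ 61 (mod 893)
2^256 ≡ 61^2 = 3721 ≡ 149 (mod 893)
2^512 ≡ 149^2 = 22201 ≡ 769 (mod 893)
892 = 512 + 256 + 64 + 32 + 16 + 8 + 4 in binary powers of 2.
So 2^892 ≡ 769 · 149 · 777 · 747 · 347 · 256 · 16 ≡ 777 (mod 893).
Since 777 ≠ 1, base 2 is a Fermat witness: 893 is composite.

777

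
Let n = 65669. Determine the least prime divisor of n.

97

65669 is odd.
Digit sum 32, not divisible by 3.
Ends in 9: not divisible by 5.
7: 65669 = 7·9381 + 2
11: 65669 = 11·5969 + 10
13: 65669 = 13·5051 + 6
17: 65669 = 17·3862 + 15
19: 65669 = 19·3456 + 5
23: 65669 = 23·2855 + 4
29: 65669 = 29·2264 + 13
31: 65669 = 31·2118 + 11
37: 65669 = 37·1774 + 31
41: 65669 = 41·1601 + 28
43: 65669 = 43·1527 + 8
47: 65669 = 47·1397 + 10
53: 65669 = 53·1239 + 2
59: 65669 = 59·1113 + 2
61: 65669 = 61·1076 + 33
67: 65669 = 67·980 + 9
71: 65669 = 71·924 + 65
73: 65669 = 73·899 + 42
79: 65669 = 79·831 + 20
83: 65669 = 83·791 + 16
89: 65669 = 89·737 + 76
97: 65669 = 97·677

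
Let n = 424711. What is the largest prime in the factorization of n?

424711 = 7 · 60673
60673 = 17 · 3569
3569 = 43 · 83
83 is prime.
So 424711 = 7 · 17 · 43 · 83; the largest prime factor is 83.

83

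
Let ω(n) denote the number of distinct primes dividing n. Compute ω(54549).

54549 = 3^2 · 6061
6061 = 11 · 551
551 = 19 · 29
54549 = 3^2 · 11 · 19 · 29, which has 4 distinct prime factors.

4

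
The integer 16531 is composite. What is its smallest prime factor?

61

16531 is odd.
Digit sum 16, not divisible by 3.
Ends in 1: not divisible by 5.
7: 16531 = 7·2361 + 4
11: 16531 = 11·1502 + 9
13: 16531 = 13·1271 + 8
17: 16531 = 17·972 + 7
19: 16531 = 19·870 + 1
23: 16531 = 23·718 + 17
29: 16531 = 29·570 + 1
31: 16531 = 31·533 + 8
37: 16531 = 37·446 + 29
41: 16531 = 41·403 + 8
43: 16531 = 43·384 + 19
47: 16531 = 47·351 + 34
53: 16531 = 53·311 + 48
59: 16531 = 59·280 + 11
61: 16531 = 61·271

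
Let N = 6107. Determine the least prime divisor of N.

6107 is odd.
Digit sum 14, not divisible by 3.
Ends in 7: not divisible by 5.
7: 6107 = 7·872 + 3
11: 6107 = 11·555 + 2
13: 6107 = 13·469 + 10
17: 6107 = 17·359 + 4
19: 6107 = 19·321 + 8
23: 6107 = 23·265 + 12
29: 6107 = 29·210 + 17
31: 6107 = 31·197

31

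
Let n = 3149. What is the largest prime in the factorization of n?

3149 = 47 · 67
67 is prime.
So 3149 = 47 · 67; the largest prime factor is 67.

67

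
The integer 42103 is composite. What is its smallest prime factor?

42103 is odd.
Digit sum 10, not divisible by 3.
Ends in 3: not divisible by 5.
7: 42103 = 7·6014 + 5
11: 42103 = 11·3827 + 6
13: 42103 = 13·3238 + 9
17: 42103 = 17·2476 + 11
19: 42103 = 19·2215 + 18
23: 42103 = 23·1830 + 13
29: 42103 = 29·1451 + 24
31: 42103 = 31·1358 + 5
37: 42103 = 37·1137 + 34
41: 42103 = 41·1026 + 37
43: 42103 = 43·979 + 6
47: 42103 = 47·895 + 38
53: 42103 = 53·794 + 21
59: 42103 = 59·713 + 36
61: 42103 = 61·690 + 13
67: 42103 = 67·628 + 27
71: 42103 = 71·593

71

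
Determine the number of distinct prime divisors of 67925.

67925 = 5^2 · 2717
2717 = 11 · 247
247 = 13 · 19
67925 = 5^2 · 11 · 13 · 19, which has 4 distinct prime factors.

4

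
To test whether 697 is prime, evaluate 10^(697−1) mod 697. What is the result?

543

10^1 ≡ 10 (mod 697)
10^2 ≡ 10^2 = 100 ≡ 100 (mod 697)
10^4 ≡ 100^2 = 10000 ≡ 242 (mod 697)
10^8 ≡ 242^2 = 58564 ≡ 16 (mod 697)
10^16 ≡ 16^2 = 256 ≡ 256 (mod 697)
10^32 ≡ 256^2 = 65536 ≡ 18 (mod 697)
10^64 ≡ 18^2 = 324 ≡ 324 (mod 697)
10^128 ≡ 324^2 = 104976 ≡ 426 (mod 697)
10^256 ≡ 426^2 = 181476 ≡ 256 (mod 697)
10^512 ≡ 256^2 = 65536 ≡ 18 (mod 697)
696 = 512 + 128 + 32 + 16 + 8 in binary powers of 2.
So 10^696 ≡ 18 · 426 · 18 · 256 · 16 ≡ 543 (mod 697).
Since 543 ≠ 1, base 10 is a Fermat witness: 697 is composite.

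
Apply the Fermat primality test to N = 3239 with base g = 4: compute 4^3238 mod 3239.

4^1 ≡ 4 (mod 3239)
4^2 ≡ 4^2 = 16 ≡ 16 (mod 3239)
4^4 ≡ 16^2 = 256 ≡ 256 (mod 3239)
4^8 ≡ 256^2 = 65536 ≡ 756 (mod 3239)
4^16 ≡ 756^2 = 571536 ≡ 1472 (mod 3239)
4^32 ≡ 1472^2 = 2166784 ≡ 3132 (mod 3239)
4^64 ≡ 3132^2 = 9809424 ≡ 1732 (mod 3239)
4^128 ≡ 1732^2 = 2999824 ≡ 510 (mod 3239)
4^256 ≡ 510^2 = 260100 ≡ 980 (mod 3239)
4^512 ≡ 980^2 = 960400 ≡ 1656 (mod 3239)
4^1024 ≡ 1656^2 = 2742336 ≡ 2142 (mod 3239)
4^2048 ≡ 2142^2 = 4588164 ≡ 1740 (mod 3239)
3238 = 2048 + 1024 + 128 + 32 + 4 + 2 in binary powers of 2.
So 4^3238 ≡ 1740 · 2142 · 510 · 3132 · 256 · 16 ≡ 715 (mod 3239).
Since 715 ≠ 1, base 4 is a Fermat witness: 3239 is composite.

715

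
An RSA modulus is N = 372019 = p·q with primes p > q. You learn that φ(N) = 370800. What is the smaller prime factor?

601

φ(n) = (p−1)(q−1) = n − (p+q) + 1, so p + q = 372019 − 370800 + 1 = 1220.
p and q are the roots of t² − 1220t + 372019 = 0.
Discriminant: 1220² − 4·372019 = 1488400 − 1488076 = 324; √324 = 18.
q = (1220 − 18)/2 = 601, p = (1220 + 18)/2 = 619.
Check: 601 · 619 = 372019.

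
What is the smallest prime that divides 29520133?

29520133 is odd.
Digit sum 25, not divisible by 3.
Ends in 3: not divisible by 5.
7: 29520133 = 7·4217161 + 6
11: 29520133 = 11·2683648 + 5
13: 29520133 = 13·2270779 + 6
17: 29520133 = 17·1736478 + 7
19: 29520133 = 19·1553691 + 4
23: 29520133 = 23·1283484 + 1
29: 29520133 = 29·1017935 + 18
31: 29520133 = 31·952262 + 11
37: 29520133 = 37·797841 + 16
41: 29520133 = 41·720003 + 10
43: 29520133 = 43·686514 + 31
47: 29520133 = 47·628087 + 44
53: 29520133 = 53·556983 + 34
59: 29520133 = 59·500341 + 14
61: 29520133 = 61·483936 + 37
67: 29520133 = 67·440599

67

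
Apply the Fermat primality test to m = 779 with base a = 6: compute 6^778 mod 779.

156

6^1 ≡ 6 (mod 779)
6^2 ≡ 6^2 = 36 ≡ 36 (mod 779)
6^4 ≡ 36^2 = 1296 ≡ 517 (mod 779)
6^8 ≡ 517^2 = 267289 ≡ 92 (mod 779)
6^16 ≡ 92^2 = 8464 ≡ 674 (mod 779)
6^32 ≡ 674^2 = 454276 ≡ 119 (mod 779)
6^64 ≡ 119^2 = 14161 ≡ 139 (mod 779)
6^128 ≡ 139^2 = 19321 ≡ 625 (mod 779)
6^256 ≡ 625^2 = 390625 ≡ 346 (mod 779)
6^512 ≡ 346^2 = 119716 ≡ 529 (mod 779)
778 = 512 + 256 + 8 + 2 in binary powers of 2.
So 6^778 ≡ 529 · 346 · 92 · 36 ≡ 156 (mod 779).
Since 156 ≠ 1, base 6 is a Fermat witness: 779 is composite.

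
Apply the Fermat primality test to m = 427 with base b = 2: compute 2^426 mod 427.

64

2^1 ≡ 2 (mod 427)
2^2 ≡ 2^2 = 4 ≡ 4 (mod 427)
2^4 ≡ 4^2 = 16 ≡ 16 (mod 427)
2^8 ≡ 16^2 = 256 ≡ 256 (mod 427)
2^16 ≡ 256^2 = 65536 ≡ 205 (mod 427)
2^32 ≡ 205^2 = 42025 ≡ 179 (mod 427)
2^64 ≡ 179^2 = 32041 ≡ 16 (mod 427)
2^128 ≡ 16^2 = 256 ≡ 256 (mod 427)
2^256 ≡ 256^2 = 65536 ≡ 205 (mod 427)
426 = 256 + 128 + 32 + 8 + 2 in binary powers of 2.
So 2^426 ≡ 205 · 256 · 179 · 256 · 4 ≡ 64 (mod 427).
Since 64 ≠ 1, base 2 is a Fermat witness: 427 is composite.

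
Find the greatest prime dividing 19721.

41

19721 = 13 · 1517
1517 = 37 · 41
41 is prime.
So 19721 = 13 · 37 · 41; the largest prime factor is 41.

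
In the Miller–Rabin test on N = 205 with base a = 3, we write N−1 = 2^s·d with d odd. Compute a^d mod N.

205 − 1 = 204 = 2^2 · 51, so d = 51.
3^1 ≡ 3 (mod 205)
3^2 ≡ 3^2 = 9 ≡ 9 (mod 205)
3^4 ≡ 9^2 = 81 ≡ 81 (mod 205)
3^8 ≡ 81^2 = 6561 ≡ 1 (mod 205)
3^16 ≡ 1^2 = 1 ≡ 1 (mod 205)
3^32 ≡ 1^2 = 1 ≡ 1 (mod 205)
51 = 32 + 16 + 2 + 1 in binary powers of 2.
So 3^51 ≡ 1 · 1 · 9 · 3 ≡ 27 (mod 205).
Squaring chain: 27 → 114; never reaches −1, so base 3 is a Miller–Rabin witness that 205 is composite.

27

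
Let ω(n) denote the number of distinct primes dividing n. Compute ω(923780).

923780 = 2^2 · 230945
230945 = 5 · 46189
46189 = 11 · 4199
4199 = 13 · 323
323 = 17 · 19
923780 = 2^2 · 5 · 11 · 13 · 17 · 19, which has 6 distinct prime factors.

6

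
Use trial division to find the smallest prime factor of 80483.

80483 is odd.
Digit sum 23, not divisible by 3.
Ends in 3: not divisible by 5.
7: 80483 = 7·11497 + 4
11: 80483 = 11·7316 + 7
13: 80483 = 13·6191

13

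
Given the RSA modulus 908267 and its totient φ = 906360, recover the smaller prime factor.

911

φ(n) = (p−1)(q−1) = n − (p+q) + 1, so p + q = 908267 − 906360 + 1 = 1908.
p and q are the roots of t² − 1908t + 908267 = 0.
Discriminant: 1908² − 4·908267 = 3640464 − 3633068 = 7396; √7396 = 86.
q = (1908 − 86)/2 = 911, p = (1908 + 86)/2 = 997.
Check: 911 · 997 = 908267.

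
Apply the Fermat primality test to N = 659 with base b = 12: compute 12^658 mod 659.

12^1 ≡ 12 (mod 659)
12^2 ≡ 12^2 = 144 ≡ 144 (mod 659)
12^4 ≡ 144^2 = 20736 ≡ 307 (mod 659)
12^8 ≡ 307^2 = 94249 ≡ 12 (mod 659)
12^16 ≡ 12^2 = 144 ≡ 144 (mod 659)
12^32 ≡ 144^2 = 20736 ≡ 307 (mod 659)
12^64 ≡ 307^2 = 94249 ≡ 12 (mod 659)
12^128 ≡ 12^2 = 144 ≡ 144 (mod 659)
12^256 ≡ 144^2 = 20736 ≡ 307 (mod 659)
12^512 ≡ 307^2 = 94249 ≡ 12 (mod 659)
658 = 512 + 128 + 16 + 2 in binary powers of 2.
So 12^658 ≡ 12 · 144 · 144 · 144 ≡ 1 (mod 659).
Since the result is 1, base 12 gives no evidence that 659 is composite.

1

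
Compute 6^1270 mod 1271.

583

6^1 ≡ 6 (mod 1271)
6^2 ≡ 6^2 = 36 ≡ 36 (mod 1271)
6^4 ≡ 36^2 = 1296 ≡ 25 (mod 1271)
6^8 ≡ 25^2 = 625 ≡ 625 (mod 1271)
6^16 ≡ 625^2 = 390625 ≡ 428 (mod 1271)
6^32 ≡ 428^2 = 183184 ≡ 160 (mod 1271)
6^64 ≡ 160^2 = 25600 ≡ 180 (mod 1271)
6^128 ≡ 180^2 = 32400 ≡ 625 (mod 1271)
6^256 ≡ 625^2 = 390625 ≡ 428 (mod 1271)
6^512 ≡ 428^2 = 183184 ≡ 160 (mod 1271)
6^1024 ≡ 160^2 = 25600 ≡ 180 (mod 1271)
1270 = 1024 + 128 + 64 + 32 + 16 + 4 + 2 in binary powers of 2.
So 6^1270 ≡ 180 · 625 · 180 · 160 · 428 · 25 · 36 ≡ 583 (mod 1271).
Since 583 ≠ 1, base 6 is a Fermat witness: 1271 is composite.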